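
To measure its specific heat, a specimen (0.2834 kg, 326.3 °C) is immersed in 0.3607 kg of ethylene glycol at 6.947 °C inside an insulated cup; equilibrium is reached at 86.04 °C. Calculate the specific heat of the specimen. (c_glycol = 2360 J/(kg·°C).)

c ≈ 989 J/(kg·°C)

m_s c (T_s − T_f) = m_glycol c_glycol (T_f − T_0):
0.2834·c·(326.3 − 86.04) = 0.3607·2360·(86.04 − 6.947)
68.09 c = 67328  ⇒  c ≈ 988.8 J/(kg·°C)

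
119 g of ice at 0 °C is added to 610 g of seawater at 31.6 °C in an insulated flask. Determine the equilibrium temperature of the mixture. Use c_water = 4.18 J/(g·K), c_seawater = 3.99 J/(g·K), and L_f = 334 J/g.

Heat gained plus heat lost sum to zero:
fusion: m_ice L_f = 119×334 = 39746
  meltwater 0→T: 119×4.18×T = 497.42 T
  seawater cools: 610×3.99×(T − 31.6) = 2433.9(T − 31.6)
2931.3 T = 76911 − 39746 = 37165
T ≈ 12.68 °C (positive, so assuming full melt was valid).

T_f ≈ 12.7 °C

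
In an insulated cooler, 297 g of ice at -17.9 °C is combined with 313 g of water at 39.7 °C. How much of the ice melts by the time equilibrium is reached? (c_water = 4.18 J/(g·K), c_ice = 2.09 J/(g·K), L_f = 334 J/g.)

m_melted ≈ 122 g

Water can give up m c ΔT = 313·4.18·39.7 = 51941 J before reaching 0 °C.
Warming the ice to 0 °C takes 297·2.09·17.9 = 11111 J, leaving 40830 J for melting.
Fully melting the ice requires m_ice L_f = 297·334 = 99198 J.
Since 40830 < 99198 J, not all the ice melts; equilibrium is at 0 °C.
m_melted·334 = 40830  ⇒  m_melted ≈ 122.2 g.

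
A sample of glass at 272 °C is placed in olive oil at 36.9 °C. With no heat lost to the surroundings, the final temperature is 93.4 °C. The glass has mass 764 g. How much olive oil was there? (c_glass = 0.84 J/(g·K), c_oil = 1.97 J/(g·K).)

m ≈ 1030 g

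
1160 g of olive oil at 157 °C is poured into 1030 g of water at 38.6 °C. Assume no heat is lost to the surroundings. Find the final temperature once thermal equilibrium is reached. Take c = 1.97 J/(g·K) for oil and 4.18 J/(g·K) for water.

Net heat exchanged in the isolated system is zero:
1160*1.97*(T − 157) + 1030*4.18*(T − 38.6) = 0
6590.6 T = 524965
T = 524965/6590.6 ≈ 79.65 °C

T_f ≈ 79.7 °C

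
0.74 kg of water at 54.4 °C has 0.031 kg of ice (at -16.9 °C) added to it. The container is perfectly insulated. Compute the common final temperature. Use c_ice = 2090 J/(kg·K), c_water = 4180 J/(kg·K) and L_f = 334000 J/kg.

Sum of m c ΔT and latent-heat terms is zero:
ice -16.9→0 °C: 0.031×2090×16.9 = 1095
  fusion: m_ice L_f = 0.031×334000 = 10354
  meltwater 0→T: 0.031×4180×T = 129.58 T
  water cools: 0.74×4180×(T − 54.4) = 3093.2(T − 54.4)
3222.8 T = 168270 − 11449 = 156821
T ≈ 48.66 °C (positive, so assuming full melt was valid).

T_f ≈ 48.7 °C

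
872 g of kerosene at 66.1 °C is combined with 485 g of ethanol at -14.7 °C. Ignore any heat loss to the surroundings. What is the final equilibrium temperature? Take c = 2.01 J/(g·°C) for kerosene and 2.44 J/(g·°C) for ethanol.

T_f ≈ 33.5 °C

Let T be the final temperature. ΣQ_i = 0:
872*2.01*(T − 66.1) + 485*2.44*(T − (-14.7)) = 0
2936.1 T = 98459
T = 98459 / 2936.1 = 33.5 °C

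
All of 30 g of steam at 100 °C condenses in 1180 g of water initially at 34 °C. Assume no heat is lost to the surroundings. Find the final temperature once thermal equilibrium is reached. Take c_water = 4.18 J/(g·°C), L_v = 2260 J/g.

T_f ≈ 49.0 °C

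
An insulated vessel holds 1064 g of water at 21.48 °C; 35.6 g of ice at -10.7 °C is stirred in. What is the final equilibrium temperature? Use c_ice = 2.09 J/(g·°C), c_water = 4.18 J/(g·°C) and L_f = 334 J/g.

T_f ≈ 18.0 °C

Net heat exchanged in the isolated system is zero:
ice -10.7→0 °C: 35.6×2.09×10.7 = 796.12
  latent heat to melt: 35.6×334 = 11890
  warm the meltwater: 148.81 T
  water: 4447.5(T − 21.48)
4596.3 T = 95533 − 12687 = 82846
T ≈ 18.02 °C — above 0 °C, consistent with complete melting.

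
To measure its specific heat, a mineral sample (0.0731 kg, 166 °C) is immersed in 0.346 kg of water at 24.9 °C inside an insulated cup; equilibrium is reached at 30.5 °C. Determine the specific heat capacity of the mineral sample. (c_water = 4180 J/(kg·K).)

Heat lost by the mineral sample = heat gained by the water:
0.0731×c×(166 − 30.5) = 0.346×4180×(30.5 − 24.9)
9.905 c = 8099.2  ⇒  c ≈ 817.7 J/(kg·K)

c ≈ 818 J/(kg·K)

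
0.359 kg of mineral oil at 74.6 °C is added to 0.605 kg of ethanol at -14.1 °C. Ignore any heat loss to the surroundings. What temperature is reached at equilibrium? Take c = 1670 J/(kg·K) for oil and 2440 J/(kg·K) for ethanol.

T_f ≈ 11.5 °C

T_f = Σ m_i c_i T_i / Σ m_i c_i:
T_f = (599.53·74.6 + 1476.2·(-14.1)) / (599.53 + 1476.2)
    = 23911 / 2075.7 ≈ 11.52 °C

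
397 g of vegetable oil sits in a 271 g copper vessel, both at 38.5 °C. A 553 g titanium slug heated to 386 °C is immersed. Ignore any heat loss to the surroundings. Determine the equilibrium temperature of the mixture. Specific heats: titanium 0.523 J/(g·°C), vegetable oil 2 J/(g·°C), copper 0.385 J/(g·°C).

T_f ≈ 123.1 °C

Energy conservation, ΣQ = 0:
553·0.523·(T − 386) + 397·2·(T − 38.5) + 271·0.385·(T − 38.5) = 0
(289.22 + 794 + 104.34) T = 289.22·386 + 794·38.5 + 104.34·38.5
T = 146224 / 1187.6 = 123 °C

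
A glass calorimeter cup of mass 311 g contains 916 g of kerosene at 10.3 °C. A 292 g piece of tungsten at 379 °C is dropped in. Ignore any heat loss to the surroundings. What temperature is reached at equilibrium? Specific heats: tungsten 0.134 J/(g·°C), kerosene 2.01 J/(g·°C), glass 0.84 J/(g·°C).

T_f ≈ 17.0 °C

With ΣQ=0 the equilibrium temperature is the m·c-weighted mean:
T_f = (39.13*379 + 1841.2*10.3 + 261.24*10.3) / (39.13 + 1841.2 + 261.24)
    = 36484 / 2141.5 ≈ 17.04 °C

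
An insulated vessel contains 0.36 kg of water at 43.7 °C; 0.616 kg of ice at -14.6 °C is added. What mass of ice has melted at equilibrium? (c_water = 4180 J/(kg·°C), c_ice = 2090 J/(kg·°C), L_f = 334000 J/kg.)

m_melted ≈ 0.141 kg

Cooling the water to 0 °C releases 0.36·4180·43.7 = 65760 J.
Of that, 0.616·2090·14.6 = 18797 J goes to bring the ice to 0 °C, leaving 46963 J.
Melting all 0.616 kg of ice would need 0.616·334000 = 205744 J.
46963 J < 205744 J, so only part of the ice melts and the system sits at 0 °C.
m_melt = 46963 / L_f = 0.1406 kg.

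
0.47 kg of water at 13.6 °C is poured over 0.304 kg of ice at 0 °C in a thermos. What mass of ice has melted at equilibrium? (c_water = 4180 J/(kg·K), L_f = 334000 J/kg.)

m_melted ≈ 0.08 kg

Heat available from the water dropping to 0 °C: 0.47×4180×13.6 = 26719 J.
Fully melting the ice requires m_ice L_f = 0.304×334000 = 101536 J.
That's not enough to melt it all — equilibrium is at 0 °C with ice remaining.
Mass melted = 26719/334000 ≈ 0.08 kg.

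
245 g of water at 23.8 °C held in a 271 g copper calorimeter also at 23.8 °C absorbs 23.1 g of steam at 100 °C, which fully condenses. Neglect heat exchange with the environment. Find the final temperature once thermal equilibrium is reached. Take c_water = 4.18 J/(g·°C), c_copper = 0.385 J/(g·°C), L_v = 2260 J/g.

Energy balance with sensible and latent terms:
condense steam: −23.1·2260 = −52206
  condensed water 100 °C→T: 96.56(T − 100)
  original water: 1024.1(T − 23.8)
  cup: 104.34(T − 23.8)
1225 T = 52206 + 9655.8 + 26857 = 88719
T ≈ 72.42 °C — below 100 °C, confirming all the steam condensed.

T_f ≈ 72.4 °C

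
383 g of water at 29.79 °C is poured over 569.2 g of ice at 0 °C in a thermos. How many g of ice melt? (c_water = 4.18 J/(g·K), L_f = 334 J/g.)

m_melted ≈ 143 g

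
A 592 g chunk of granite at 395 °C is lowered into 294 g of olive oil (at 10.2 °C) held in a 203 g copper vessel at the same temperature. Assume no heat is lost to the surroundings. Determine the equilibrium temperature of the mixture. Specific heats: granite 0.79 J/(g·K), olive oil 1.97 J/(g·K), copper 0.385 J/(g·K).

T_f ≈ 170.2 °C

T_f = Σ m_i c_i T_i / Σ m_i c_i:
T_f = (467.68×395 + 579.18×10.2 + 78.16×10.2) / (467.68 + 579.18 + 78.16)
    = 191438 / 1125 ≈ 170.17 °C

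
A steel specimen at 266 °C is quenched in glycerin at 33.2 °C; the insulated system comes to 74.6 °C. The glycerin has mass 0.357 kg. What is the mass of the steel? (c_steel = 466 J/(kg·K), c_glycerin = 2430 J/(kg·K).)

m ≈ 0.403 kg

Heat lost by the steel = heat gained by the glycerin:
m×466×(266 − 74.6) = 0.357×2430×(74.6 − 33.2)
89192 m = 35915  ⇒  m ≈ 0.4027 kg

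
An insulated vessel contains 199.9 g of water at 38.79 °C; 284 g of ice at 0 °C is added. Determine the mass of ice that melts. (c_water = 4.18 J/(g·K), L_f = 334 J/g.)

m_melted ≈ 97 g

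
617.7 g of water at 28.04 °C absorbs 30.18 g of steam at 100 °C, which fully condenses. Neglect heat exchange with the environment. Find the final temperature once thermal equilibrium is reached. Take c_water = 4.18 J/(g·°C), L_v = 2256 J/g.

T_f ≈ 56.5 °C

Heat gained plus heat lost sum to zero:
steam→water at 100 °C releases m L_v = 30.18×2256 = 68086
  condensate cools 100→T: 30.18×4.18×(T − 100) = 126.15(T − 100)
  original water: 2582(T − 28.04)
2708.1 T = 68086 + 12615 + 72399 = 153100
T ≈ 56.53 °C, under the boiling point, so the assumption holds.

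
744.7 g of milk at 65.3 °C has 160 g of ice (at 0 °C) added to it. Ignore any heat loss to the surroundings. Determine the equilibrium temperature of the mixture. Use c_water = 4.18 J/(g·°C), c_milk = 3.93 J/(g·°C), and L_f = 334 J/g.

T_f ≈ 38.3 °C

Heat gained plus heat lost sum to zero:
latent heat to melt: 160·334 = 53440; meltwater 0→T: 160·4.18·T = 668.8 T; milk: 2926.7(T − 65.3)
3595.5 T = 191112 − 53440 = 137672
T ≈ 38.29 °C (positive, so assuming full melt was valid).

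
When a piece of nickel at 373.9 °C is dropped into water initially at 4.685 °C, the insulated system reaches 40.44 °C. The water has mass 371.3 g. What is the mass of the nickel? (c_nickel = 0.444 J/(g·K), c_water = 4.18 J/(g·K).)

m ≈ 375 g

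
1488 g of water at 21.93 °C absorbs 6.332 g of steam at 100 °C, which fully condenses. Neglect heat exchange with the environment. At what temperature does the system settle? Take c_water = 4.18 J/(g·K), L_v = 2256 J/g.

T_f ≈ 24.5 °C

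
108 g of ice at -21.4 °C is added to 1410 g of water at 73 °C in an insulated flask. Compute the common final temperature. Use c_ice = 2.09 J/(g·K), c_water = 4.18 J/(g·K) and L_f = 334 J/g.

T_f ≈ 61.4 °C

Net heat exchanged in the isolated system is zero:
ice -21.4→0 °C: 108·2.09·21.4 = 4830.4
  fusion: m_ice L_f = 108·334 = 36072
  meltwater 0→T: 108·4.18·T = 451.44 T
  water cools: 1410·4.18·(T − 73) = 5893.8(T − 73)
6345.2 T = 430247 − 40902 = 389345
T ≈ 61.36 °C. Since T > 0 °C, the all-ice-melts assumption holds.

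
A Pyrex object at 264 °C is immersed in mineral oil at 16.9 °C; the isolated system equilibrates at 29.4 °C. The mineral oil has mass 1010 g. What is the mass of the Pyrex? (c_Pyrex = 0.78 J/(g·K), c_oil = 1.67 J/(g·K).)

m ≈ 115 g

Let T be the final temperature. ΣQ_i = 0:
m×0.78×(29.4 − 264) + 1010×1.67×(29.4 − 16.9) = 0
-182.99 m = -21084
m = -21084/-182.99 ≈ 115.2 g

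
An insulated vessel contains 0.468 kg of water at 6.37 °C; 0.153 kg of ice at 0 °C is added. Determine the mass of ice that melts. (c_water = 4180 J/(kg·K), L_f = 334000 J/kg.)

m_melted ≈ 0.0373 kg

Heat available from the water dropping to 0 °C: 0.468×4180×6.37 = 12461 J.
Fully melting the ice requires m_ice L_f = 0.153×334000 = 51102 J.
Since 12461 < 51102 J, not all the ice melts; equilibrium is at 0 °C.
m_melt = 12461 / L_f = 0.03731 kg.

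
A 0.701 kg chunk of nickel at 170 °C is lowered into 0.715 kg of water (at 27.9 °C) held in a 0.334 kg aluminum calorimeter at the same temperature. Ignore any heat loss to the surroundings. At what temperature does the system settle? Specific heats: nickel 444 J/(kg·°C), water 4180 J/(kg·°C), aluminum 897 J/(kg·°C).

Conservation of energy gives ΣQ = 0:
0.701×444×(T − 170) + 0.715×4180×(T − 27.9) + 0.334×897×(T − 27.9) = 0
311.24(T − 170) + 2988.7(T − 27.9) + 299.6(T − 27.9) = 0
(311.24 + 2988.7 + 299.6) T = 311.24×170 + 2988.7×27.9 + 299.6×27.9
T = 144655/3599.5 ≈ 40.19 °C

T_f ≈ 40.2 °C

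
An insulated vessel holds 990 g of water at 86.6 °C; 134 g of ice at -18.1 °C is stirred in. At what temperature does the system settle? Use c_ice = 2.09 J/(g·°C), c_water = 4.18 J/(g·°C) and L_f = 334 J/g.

T_f ≈ 65.7 °C

Let T be the final temperature. ΣQ_i = 0:
ice -18.1→0 °C: 134·2.09·18.1 = 5069.1
  fusion: m_ice L_f = 134·334 = 44756
  meltwater 0→T: 134·4.18·T = 560.12 T
  water: 4138.2(T − 86.6)
4698.3 T = 358368 − 49825 = 308543
T ≈ 65.67 °C. Since T > 0 °C, the all-ice-melts assumption holds.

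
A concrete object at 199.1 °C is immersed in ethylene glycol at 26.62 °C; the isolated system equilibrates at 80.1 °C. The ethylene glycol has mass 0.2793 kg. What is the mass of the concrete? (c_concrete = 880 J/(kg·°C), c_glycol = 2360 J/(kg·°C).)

Net heat exchanged in the isolated system is zero:
m·880·(80.1 − 199.1) + 0.2793·2360·(80.1 − 26.62) = 0
-104720 m = -35251
m = -35251/-104720 ≈ 0.3366 kg

m ≈ 0.337 kg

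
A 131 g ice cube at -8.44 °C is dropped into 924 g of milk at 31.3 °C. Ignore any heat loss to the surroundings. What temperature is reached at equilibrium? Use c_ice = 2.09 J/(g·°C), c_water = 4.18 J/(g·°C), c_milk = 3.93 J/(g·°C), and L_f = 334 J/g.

T_f ≈ 16.2 °C

Taking heat into each body as positive, Σ m c ΔT = 0:
warm ice to 0 °C: 131×2.09×(0 − (-8.44)) = 2310.8
  fusion: m_ice L_f = 131×334 = 43754
  warm the meltwater: 547.58 T
  milk: 3631.3(T − 31.3)
4178.9 T = 113660 − 46065 = 67596
T ≈ 16.18 °C (positive, so assuming full melt was valid).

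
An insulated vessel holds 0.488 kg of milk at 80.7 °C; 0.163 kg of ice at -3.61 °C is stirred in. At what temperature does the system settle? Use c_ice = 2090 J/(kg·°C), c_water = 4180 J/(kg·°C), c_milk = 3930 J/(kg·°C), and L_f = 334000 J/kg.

T_f ≈ 38.1 °C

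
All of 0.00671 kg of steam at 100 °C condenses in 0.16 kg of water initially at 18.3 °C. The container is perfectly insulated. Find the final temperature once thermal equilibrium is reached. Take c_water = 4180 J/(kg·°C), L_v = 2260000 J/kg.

Energy balance with sensible and latent terms:
steam→water at 100 °C releases m L_v = 0.00671×2260000 = 15165
  condensate cools 100→T: 0.00671×4180×(T − 100) = 28.05(T − 100)
  water warms: 0.16×4180×(T − 18.3) = 668.8(T − 18.3)
696.85 T = 15165 + 2804.8 + 12239 = 30208
T ≈ 43.35 °C (< 100 °C, so full condensation is consistent).

T_f ≈ 43.4 °C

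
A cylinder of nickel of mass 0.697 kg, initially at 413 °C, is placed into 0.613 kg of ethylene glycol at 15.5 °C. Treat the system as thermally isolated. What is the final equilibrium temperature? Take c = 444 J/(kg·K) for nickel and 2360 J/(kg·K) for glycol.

T_f ≈ 85.5 °C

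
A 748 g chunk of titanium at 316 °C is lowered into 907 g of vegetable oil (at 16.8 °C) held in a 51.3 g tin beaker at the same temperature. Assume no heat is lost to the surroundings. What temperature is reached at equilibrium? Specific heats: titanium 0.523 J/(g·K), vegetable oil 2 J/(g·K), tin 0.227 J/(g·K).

T_f ≈ 69.6 °C

T_f = Σ m_i c_i T_i / Σ m_i c_i:
T_f = (391.2·316 + 1814·16.8 + 11.65·16.8) / (391.2 + 1814 + 11.65)
    = 154291 / 2216.8 ≈ 69.60 °C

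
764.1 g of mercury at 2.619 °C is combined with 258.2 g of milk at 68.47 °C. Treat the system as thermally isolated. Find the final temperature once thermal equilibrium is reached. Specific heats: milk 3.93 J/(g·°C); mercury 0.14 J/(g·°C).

T_f ≈ 62.2 °C

Taking heat into each body as positive, Σ m c ΔT = 0:
258.2·3.93·(T − 68.47) + 764.1·0.14·(T − 2.619) = 0
1014.7(T − 68.47) + 106.97(T − 2.619) = 0
(1014.7 + 106.97) T = 1014.7·68.47 + 106.97·2.619
T = 69758 / 1121.7 = 62.2 °C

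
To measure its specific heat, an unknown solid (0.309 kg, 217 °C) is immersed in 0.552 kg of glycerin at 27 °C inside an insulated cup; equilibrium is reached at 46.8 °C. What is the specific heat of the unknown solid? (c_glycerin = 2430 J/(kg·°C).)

c ≈ 505 J/(kg·°C)

Heat lost by the unknown solid = heat gained by the glycerin:
0.309×c×(217 − 46.8) = 0.552×2430×(46.8 − 27)
52.59 c = 26559  ⇒  c ≈ 505 J/(kg·°C)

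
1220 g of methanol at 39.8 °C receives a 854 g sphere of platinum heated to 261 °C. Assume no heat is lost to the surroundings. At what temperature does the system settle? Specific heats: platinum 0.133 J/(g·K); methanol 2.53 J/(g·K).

T_f ≈ 47.7 °C

Energy conservation, ΣQ = 0:
854×0.133×(T − 261) + 1220×2.53×(T − 39.8) = 0
113.58(T − 261) + 3086.6(T − 39.8) = 0
3200.2 T = 152492
T = 152492/3200.2 ≈ 47.65 °C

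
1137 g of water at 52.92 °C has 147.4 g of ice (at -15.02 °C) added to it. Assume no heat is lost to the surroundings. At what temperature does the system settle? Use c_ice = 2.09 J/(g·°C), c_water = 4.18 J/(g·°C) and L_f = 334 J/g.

T_f ≈ 36.8 °C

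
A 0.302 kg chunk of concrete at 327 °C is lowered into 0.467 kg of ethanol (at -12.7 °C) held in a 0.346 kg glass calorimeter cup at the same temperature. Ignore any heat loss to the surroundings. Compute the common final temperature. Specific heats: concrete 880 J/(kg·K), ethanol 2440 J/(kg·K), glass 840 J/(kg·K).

T_f ≈ 40.5 °C

Heat gained plus heat lost sum to zero:
0.302*880*(T − 327) + 0.467*2440*(T − (-12.7)) + 0.346*840*(T − (-12.7)) = 0
1695.9 T = 68741
T = 68741 / 1695.9 = 40.5 °C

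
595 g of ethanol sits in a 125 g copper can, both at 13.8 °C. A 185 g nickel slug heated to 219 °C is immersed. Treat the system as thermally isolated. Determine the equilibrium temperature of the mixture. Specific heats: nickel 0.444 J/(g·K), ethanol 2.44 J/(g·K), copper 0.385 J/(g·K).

T_f ≈ 24.5 °C

Let T be the final temperature. ΣQ_i = 0:
185×0.444×(T − 219) + 595×2.44×(T − 13.8) + 125×0.385×(T − 13.8) = 0
82.14(T − 219) + 1451.8(T − 13.8) + 48.12(T − 13.8) = 0
(82.14 + 1451.8 + 48.12) T = 82.14×219 + 1451.8×13.8 + 48.12×13.8
T ≈ 24.45 °C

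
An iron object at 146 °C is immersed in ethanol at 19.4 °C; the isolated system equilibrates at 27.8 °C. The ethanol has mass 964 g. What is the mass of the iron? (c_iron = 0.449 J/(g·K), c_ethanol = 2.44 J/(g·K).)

m ≈ 372 g

Setting the total heat transfer to zero:
m×0.449×(27.8 − 146) + 964×2.44×(27.8 − 19.4) = 0
-53.07 m = -19758
m = -19758/-53.07 ≈ 372.3 g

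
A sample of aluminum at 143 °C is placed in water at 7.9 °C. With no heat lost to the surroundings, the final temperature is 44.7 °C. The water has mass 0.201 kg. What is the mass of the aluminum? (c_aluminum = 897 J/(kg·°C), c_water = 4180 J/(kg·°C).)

m ≈ 0.351 kg

|Q_aluminum| = |Q_water|:
m·897·(143 − 44.7) = 0.201·4180·(44.7 − 7.9)
88175 m = 30919  ⇒  m ≈ 0.3507 kg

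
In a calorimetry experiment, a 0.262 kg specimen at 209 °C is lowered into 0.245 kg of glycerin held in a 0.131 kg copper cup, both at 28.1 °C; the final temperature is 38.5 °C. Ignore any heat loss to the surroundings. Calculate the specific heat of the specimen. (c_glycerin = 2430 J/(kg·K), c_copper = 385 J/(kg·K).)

Setting the total heat transfer to zero:
0.262·c·(38.5 − 209) + 0.245·2430·(38.5 − 28.1) + 0.131·385·(38.5 − 28.1) = 0
-44.67 c = -6716.2
c = -6716.2/-44.67 ≈ 150.3 J/(kg·K)

c ≈ 150 J/(kg·K)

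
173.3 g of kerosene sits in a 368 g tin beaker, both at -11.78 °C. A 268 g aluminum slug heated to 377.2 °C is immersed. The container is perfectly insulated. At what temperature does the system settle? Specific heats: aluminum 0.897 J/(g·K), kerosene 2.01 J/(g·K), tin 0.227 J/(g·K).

T_f ≈ 127.3 °C

Conservation of energy gives ΣQ = 0:
268·0.897·(T − 377.2) + 173.3·2.01·(T − (-11.78)) + 368·0.227·(T − (-11.78)) = 0
(240.4 + 348.33 + 83.54) T = 240.4·377.2 + 348.33·(-11.78) + 83.54·(-11.78)
T = 85590 / 672.26 = 127 °C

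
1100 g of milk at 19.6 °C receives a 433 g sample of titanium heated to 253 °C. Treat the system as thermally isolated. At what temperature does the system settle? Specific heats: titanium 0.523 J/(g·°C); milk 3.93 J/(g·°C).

Taking heat into each body as positive, Σ m c ΔT = 0:
433*0.523*(T − 253) + 1100*3.93*(T − 19.6) = 0
4549.5 T = 142025
T ≈ 31.22 °C

T_f ≈ 31.2 °C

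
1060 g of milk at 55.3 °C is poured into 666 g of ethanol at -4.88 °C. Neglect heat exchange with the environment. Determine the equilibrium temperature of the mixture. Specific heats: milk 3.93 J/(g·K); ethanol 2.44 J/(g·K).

T_f ≈ 38.4 °C

Conservation of energy gives ΣQ = 0:
1060×3.93×(T − 55.3) + 666×2.44×(T − (-4.88)) = 0
4165.8(T − 55.3) + 1625(T − (-4.88)) = 0
(4165.8 + 1625) T = 4165.8×55.3 + 1625×(-4.88)
T = 222439/5790.8 ≈ 38.41 °C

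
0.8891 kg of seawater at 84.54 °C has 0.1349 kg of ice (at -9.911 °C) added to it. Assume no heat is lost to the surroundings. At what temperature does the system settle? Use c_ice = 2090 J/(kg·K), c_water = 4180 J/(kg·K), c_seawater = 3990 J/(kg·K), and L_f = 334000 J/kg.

T_f ≈ 61.3 °C

Energy balance with sensible and latent terms:
ice -9.911→0 °C: 0.1349·2090·9.911 = 2794.3
  melt ice: 0.1349·334000 = 45057
  meltwater 0→T: 0.1349·4180·T = 563.88 T
  seawater: 3547.5(T − 84.54)
4111.4 T = 299906 − 47851 = 252055
T ≈ 61.31 °C (positive, so assuming full melt was valid).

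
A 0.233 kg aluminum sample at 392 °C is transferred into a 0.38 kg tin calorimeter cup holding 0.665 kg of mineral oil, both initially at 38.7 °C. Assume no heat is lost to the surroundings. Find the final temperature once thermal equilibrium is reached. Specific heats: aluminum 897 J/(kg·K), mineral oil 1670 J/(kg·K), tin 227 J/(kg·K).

Taking heat into each body as positive, Σ m c ΔT = 0:
0.233·897·(T − 392) + 0.665·1670·(T − 38.7) + 0.38·227·(T − 38.7) = 0
209(T − 392) + 1110.5(T − 38.7) + 86.26(T − 38.7) = 0
1405.8 T = 128245
T = 128245 / 1405.8 = 91.2 °C

T_f ≈ 91.2 °C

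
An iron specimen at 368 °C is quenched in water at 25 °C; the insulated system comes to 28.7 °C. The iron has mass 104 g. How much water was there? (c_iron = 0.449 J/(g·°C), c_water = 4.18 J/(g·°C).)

|Q_iron| = |Q_water|:
104×0.449×(368 − 28.7) = m×4.18×(28.7 − 25)
15.47 m = 15844  ⇒  m ≈ 1024 g

m ≈ 1020 g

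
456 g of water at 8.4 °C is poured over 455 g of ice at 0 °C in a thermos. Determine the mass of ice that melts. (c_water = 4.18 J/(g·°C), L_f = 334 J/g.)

m_melted ≈ 47.9 g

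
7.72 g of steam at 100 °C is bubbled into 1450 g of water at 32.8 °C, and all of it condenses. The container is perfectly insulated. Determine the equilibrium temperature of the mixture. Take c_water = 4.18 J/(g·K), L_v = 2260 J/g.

T_f ≈ 36.0 °C

Energy conservation, ΣQ = 0:
steam→water at 100 °C releases m L_v = 7.72×2260 = 17447; condensate cools 100→T: 7.72×4.18×(T − 100) = 32.27(T − 100); water warms: 1450×4.18×(T − 32.8) = 6061(T − 32.8)
6093.3 T = 17447 + 3227 + 198801 = 219475
T ≈ 36.02 °C, under the boiling point, so the assumption holds.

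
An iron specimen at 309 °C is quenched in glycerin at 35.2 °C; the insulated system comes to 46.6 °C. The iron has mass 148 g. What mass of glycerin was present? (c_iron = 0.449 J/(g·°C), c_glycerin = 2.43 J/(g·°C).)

m ≈ 629 g

Heat gained plus heat lost sum to zero:
148·0.449·(46.6 − 309) + m·2.43·(46.6 − 35.2) = 0
27.7 m = 17437
m = 17437/27.7 ≈ 629.4 g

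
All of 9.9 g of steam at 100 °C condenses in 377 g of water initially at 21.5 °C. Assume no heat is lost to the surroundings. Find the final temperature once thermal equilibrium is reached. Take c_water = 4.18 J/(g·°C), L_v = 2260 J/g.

T_f ≈ 37.3 °C

Setting the total heat transfer to zero:
steam→water at 100 °C releases m L_v = 9.9×2260 = 22374
  condensed water 100 °C→T: 41.38(T − 100)
  original water: 1575.9(T − 21.5)
1617.2 T = 22374 + 4138.2 + 33881 = 60393
T ≈ 37.34 °C — below 100 °C, confirming all the steam condensed.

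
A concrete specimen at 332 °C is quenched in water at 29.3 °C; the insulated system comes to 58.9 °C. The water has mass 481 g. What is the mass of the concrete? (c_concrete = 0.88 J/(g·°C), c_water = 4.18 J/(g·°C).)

|Q_concrete| = |Q_water|:
m·0.88·(332 − 58.9) = 481·4.18·(58.9 − 29.3)
240.33 m = 59513  ⇒  m ≈ 247.6 g

m ≈ 248 g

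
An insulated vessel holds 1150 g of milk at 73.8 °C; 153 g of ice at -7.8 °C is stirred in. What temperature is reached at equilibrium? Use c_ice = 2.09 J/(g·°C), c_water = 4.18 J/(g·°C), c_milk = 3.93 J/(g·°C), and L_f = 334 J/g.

Sum of m c ΔT and latent-heat terms is zero:
ice -7.8→0 °C: 153·2.09·7.8 = 2494.2; fusion: m_ice L_f = 153·334 = 51102; meltwater 0→T: 153·4.18·T = 639.54 T; milk cools: 1150·3.93·(T − 73.8) = 4519.5(T − 73.8)
5159 T = 333539 − 53596 = 279943
T ≈ 54.26 °C. Since T > 0 °C, the all-ice-melts assumption holds.

T_f ≈ 54.3 °C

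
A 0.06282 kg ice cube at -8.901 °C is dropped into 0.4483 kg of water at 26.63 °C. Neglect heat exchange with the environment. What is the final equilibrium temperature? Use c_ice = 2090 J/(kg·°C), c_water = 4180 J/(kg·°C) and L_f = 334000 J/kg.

T_f ≈ 13.0 °C

Heat gained plus heat lost sum to zero:
ice -8.901→0 °C: 0.06282×2090×8.901 = 1168.6; latent heat to melt: 0.06282×334000 = 20982; meltwater 0→T: 0.06282×4180×T = 262.59 T; water: 1873.9(T − 26.63)
2136.5 T = 49902 − 22151 = 27751
T ≈ 12.99 °C. Since T > 0 °C, the all-ice-melts assumption holds.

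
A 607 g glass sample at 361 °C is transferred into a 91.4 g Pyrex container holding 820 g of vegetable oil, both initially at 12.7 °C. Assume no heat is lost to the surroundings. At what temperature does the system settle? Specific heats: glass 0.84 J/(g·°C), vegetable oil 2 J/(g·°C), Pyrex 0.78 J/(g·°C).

Setting the total heat transfer to zero:
607*0.84*(T − 361) + 820*2*(T − 12.7) + 91.4*0.78*(T − 12.7) = 0
2221.2 T = 205800
T ≈ 92.65 °C

T_f ≈ 92.7 °C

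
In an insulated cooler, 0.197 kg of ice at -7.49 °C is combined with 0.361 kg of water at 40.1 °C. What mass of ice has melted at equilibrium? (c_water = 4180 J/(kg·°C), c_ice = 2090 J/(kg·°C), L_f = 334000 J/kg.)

Water can give up m c ΔT = 0.361×4180×40.1 = 60510 J before reaching 0 °C.
Warming the ice to 0 °C takes 0.197×2090×7.49 = 3083.9 J, leaving 57426 J for melting.
Fully melting the ice requires m_ice L_f = 0.197×334000 = 65798 J.
Since 57426 < 65798 J, not all the ice melts; equilibrium is at 0 °C.
m_melted×334000 = 57426  ⇒  m_melted ≈ 0.1719 kg.

m_melted ≈ 0.172 kg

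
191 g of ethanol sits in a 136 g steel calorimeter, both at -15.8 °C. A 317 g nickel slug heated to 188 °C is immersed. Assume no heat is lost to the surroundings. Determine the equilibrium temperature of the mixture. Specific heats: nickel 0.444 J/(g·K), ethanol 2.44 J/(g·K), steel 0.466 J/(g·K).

T_f ≈ 27.0 °C

Setting the total heat transfer to zero:
317*0.444*(T − 188) + 191*2.44*(T − (-15.8)) + 136*0.466*(T − (-15.8)) = 0
140.75(T − 188) + 466.04(T − (-15.8)) + 63.38(T − (-15.8)) = 0
670.16 T = 18096
T ≈ 27.00 °C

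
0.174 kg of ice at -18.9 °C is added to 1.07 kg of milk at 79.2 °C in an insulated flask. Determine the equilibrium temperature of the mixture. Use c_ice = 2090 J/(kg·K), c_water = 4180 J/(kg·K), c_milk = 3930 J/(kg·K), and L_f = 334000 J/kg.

T_f ≈ 54.3 °C

Let T be the final temperature. ΣQ_i = 0:
ice -18.9→0 °C: 0.174·2090·18.9 = 6873.2; fusion: m_ice L_f = 0.174·334000 = 58116; meltwater 0→T: 0.174·4180·T = 727.32 T; milk cools: 1.07·3930·(T − 79.2) = 4205.1(T − 79.2)
4932.4 T = 333044 − 64989 = 268055
T ≈ 54.35 °C. Since T > 0 °C, the all-ice-melts assumption holds.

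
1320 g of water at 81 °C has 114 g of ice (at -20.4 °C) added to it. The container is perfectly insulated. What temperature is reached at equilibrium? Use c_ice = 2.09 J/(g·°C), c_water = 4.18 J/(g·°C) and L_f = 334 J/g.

T_f ≈ 67.4 °C

Heat gained plus heat lost sum to zero:
warm ice to 0 °C: 114·2.09·(0 − (-20.4)) = 4860.5; latent heat to melt: 114·334 = 38076; meltwater 0→T: 114·4.18·T = 476.52 T; water cools: 1320·4.18·(T − 81) = 5517.6(T − 81)
5994.1 T = 446926 − 42937 = 403989
T ≈ 67.40 °C. Since T > 0 °C, the all-ice-melts assumption holds.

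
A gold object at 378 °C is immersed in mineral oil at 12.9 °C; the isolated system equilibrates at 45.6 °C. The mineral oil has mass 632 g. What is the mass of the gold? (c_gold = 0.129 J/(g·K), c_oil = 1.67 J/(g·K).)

|Q_gold| = |Q_oil|:
m·0.129·(378 − 45.6) = 632·1.67·(45.6 − 12.9)
42.88 m = 34513  ⇒  m ≈ 804.9 g

m ≈ 805 g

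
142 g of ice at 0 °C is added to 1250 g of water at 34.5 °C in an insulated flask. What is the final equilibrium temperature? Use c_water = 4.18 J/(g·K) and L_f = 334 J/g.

Energy conservation, ΣQ = 0:
latent heat to melt: 142·334 = 47428
  meltwater 0→T: 142·4.18·T = 593.56 T
  water: 5225(T − 34.5)
5818.6 T = 180262 − 47428 = 132834
T ≈ 22.83 °C (positive, so assuming full melt was valid).

T_f ≈ 22.8 °C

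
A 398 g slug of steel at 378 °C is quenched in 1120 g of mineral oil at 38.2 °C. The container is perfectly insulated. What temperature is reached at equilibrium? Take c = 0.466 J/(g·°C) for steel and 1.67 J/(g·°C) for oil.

T_f ≈ 68.9 °C

Energy conservation, ΣQ = 0:
398·0.466·(T − 378) + 1120·1.67·(T − 38.2) = 0
185.47(T − 378) + 1870.4(T − 38.2) = 0
2055.9 T = 141556
T = 141556/2055.9 ≈ 68.85 °C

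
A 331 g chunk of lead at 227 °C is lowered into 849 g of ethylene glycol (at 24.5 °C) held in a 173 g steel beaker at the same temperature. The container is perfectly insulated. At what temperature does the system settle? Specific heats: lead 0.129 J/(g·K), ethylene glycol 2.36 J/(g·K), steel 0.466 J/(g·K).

Let T be the final temperature. ΣQ_i = 0:
331*0.129*(T − 227) + 849*2.36*(T − 24.5) + 173*0.466*(T − 24.5) = 0
2127 T = 60757
T = 60757 / 2127 = 28.6 °C

T_f ≈ 28.6 °C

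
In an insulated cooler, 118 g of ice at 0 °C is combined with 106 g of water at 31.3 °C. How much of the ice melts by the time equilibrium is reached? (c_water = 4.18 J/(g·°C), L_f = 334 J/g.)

Heat available from the water dropping to 0 °C: 106·4.18·31.3 = 13868 J.
Fully melting the ice requires m_ice L_f = 118·334 = 39412 J.
13868 J < 39412 J, so only part of the ice melts and the system sits at 0 °C.
m_melted·334 = 13868  ⇒  m_melted ≈ 41.52 g.

m_melted ≈ 41.5 g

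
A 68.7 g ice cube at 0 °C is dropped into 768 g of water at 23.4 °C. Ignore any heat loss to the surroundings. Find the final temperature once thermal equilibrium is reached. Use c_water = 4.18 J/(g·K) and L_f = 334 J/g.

T_f ≈ 14.9 °C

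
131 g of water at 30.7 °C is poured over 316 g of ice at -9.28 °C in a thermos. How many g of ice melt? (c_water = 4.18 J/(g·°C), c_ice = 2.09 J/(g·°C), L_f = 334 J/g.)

m_melted ≈ 32 g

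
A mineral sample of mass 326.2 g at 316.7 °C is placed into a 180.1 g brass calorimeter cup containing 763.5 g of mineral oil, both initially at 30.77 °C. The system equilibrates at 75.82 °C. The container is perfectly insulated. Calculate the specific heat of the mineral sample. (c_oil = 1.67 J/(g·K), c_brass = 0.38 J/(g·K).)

c ≈ 0.77 J/(g·K)

Setting the total heat transfer to zero:
326.2×c×(75.82 − 316.7) + 763.5×1.67×(75.82 − 30.77) + 180.1×0.38×(75.82 − 30.77) = 0
-78575 c = -60524
c = -60524/-78575 ≈ 0.7703 J/(g·K)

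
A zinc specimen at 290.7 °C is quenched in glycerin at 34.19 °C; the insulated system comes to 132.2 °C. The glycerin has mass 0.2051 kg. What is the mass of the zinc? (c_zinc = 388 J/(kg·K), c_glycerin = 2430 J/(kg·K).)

m ≈ 0.794 kg

Taking heat into each body as positive, Σ m c ΔT = 0:
m·388·(132.2 − 290.7) + 0.2051·2430·(132.2 − 34.19) = 0
-61498 m = -48847
m = -48847/-61498 ≈ 0.7943 kg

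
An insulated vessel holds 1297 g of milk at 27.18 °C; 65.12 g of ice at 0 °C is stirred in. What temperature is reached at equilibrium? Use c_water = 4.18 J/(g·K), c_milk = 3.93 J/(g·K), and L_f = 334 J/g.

Conservation of energy gives ΣQ = 0:
melt ice: 65.12·334 = 21750
  warm the meltwater: 272.2 T
  milk cools: 1297·3.93·(T − 27.18) = 5097.2(T − 27.18)
5369.4 T = 138542 − 21750 = 116792
T ≈ 21.75 °C (positive, so assuming full melt was valid).

T_f ≈ 21.8 °C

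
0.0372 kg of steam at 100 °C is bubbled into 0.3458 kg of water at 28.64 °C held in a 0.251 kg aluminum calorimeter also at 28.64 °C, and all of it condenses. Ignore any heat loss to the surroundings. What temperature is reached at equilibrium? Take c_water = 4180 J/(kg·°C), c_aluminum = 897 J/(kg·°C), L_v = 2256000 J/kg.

T_f ≈ 80.7 °C

Sum of m c ΔT and latent-heat terms is zero:
latent heat released on condensation: 0.0372·2256000 = 83923; condensate cools 100→T: 0.0372·4180·(T − 100) = 155.5(T − 100); water warms: 0.3458·4180·(T − 28.64) = 1445.4(T − 28.64); aluminum cup: 0.251·897·(T − 28.64) = 225.15(T − 28.64)
1826.1 T = 83923 + 15550 + 47846 = 147319
T ≈ 80.67 °C, under the boiling point, so the assumption holds.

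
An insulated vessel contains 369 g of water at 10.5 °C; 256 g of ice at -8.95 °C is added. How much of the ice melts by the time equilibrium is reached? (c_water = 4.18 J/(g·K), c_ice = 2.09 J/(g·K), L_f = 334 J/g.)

Cooling the water to 0 °C releases 369·4.18·10.5 = 16195 J.
Warming the ice to 0 °C takes 256·2.09·8.95 = 4788.6 J, leaving 11407 J for melting.
To melt every bit of ice: 256·334 = 85504 J.
11407 J < 85504 J, so only part of the ice melts and the system sits at 0 °C.
Mass melted = 11407/334 ≈ 34.15 g.

m_melted ≈ 34.2 g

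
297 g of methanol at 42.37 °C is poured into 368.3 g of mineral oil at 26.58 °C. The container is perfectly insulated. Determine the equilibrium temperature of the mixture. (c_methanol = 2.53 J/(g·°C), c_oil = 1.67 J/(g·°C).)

T_f ≈ 35.3 °C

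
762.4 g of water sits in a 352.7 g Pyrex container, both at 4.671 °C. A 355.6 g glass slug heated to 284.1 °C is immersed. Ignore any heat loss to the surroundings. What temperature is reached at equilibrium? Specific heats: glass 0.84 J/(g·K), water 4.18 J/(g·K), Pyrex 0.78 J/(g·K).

T_f is the heat-capacity-weighted average of the initial temperatures:
T_f = (298.7*284.1 + 3186.8*4.671 + 275.11*4.671) / (298.7 + 3186.8 + 275.11)
    = 101033 / 3760.6 ≈ 26.87 °C

T_f ≈ 26.9 °C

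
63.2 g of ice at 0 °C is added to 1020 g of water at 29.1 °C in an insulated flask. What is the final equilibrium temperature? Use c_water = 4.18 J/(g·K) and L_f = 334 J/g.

Let T be the final temperature. ΣQ_i = 0:
fusion: m_ice L_f = 63.2·334 = 21109
  warm the meltwater: 264.18 T
  water cools: 1020·4.18·(T − 29.1) = 4263.6(T − 29.1)
4527.8 T = 124071 − 21109 = 102962
T ≈ 22.74 °C — above 0 °C, consistent with complete melting.

T_f ≈ 22.7 °C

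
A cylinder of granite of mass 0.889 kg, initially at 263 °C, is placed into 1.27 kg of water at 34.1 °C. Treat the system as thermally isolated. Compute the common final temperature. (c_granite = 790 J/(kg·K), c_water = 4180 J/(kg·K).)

T_f ≈ 60.8 °C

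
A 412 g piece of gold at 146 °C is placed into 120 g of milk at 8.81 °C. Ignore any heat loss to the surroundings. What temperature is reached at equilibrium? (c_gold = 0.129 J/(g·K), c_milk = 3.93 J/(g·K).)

T_f ≈ 22.7 °C

Conservation of energy gives ΣQ = 0:
412×0.129×(T − 146) + 120×3.93×(T − 8.81) = 0
(53.15 + 471.6) T = 53.15×146 + 471.6×8.81
T = 11914/524.75 ≈ 22.71 °C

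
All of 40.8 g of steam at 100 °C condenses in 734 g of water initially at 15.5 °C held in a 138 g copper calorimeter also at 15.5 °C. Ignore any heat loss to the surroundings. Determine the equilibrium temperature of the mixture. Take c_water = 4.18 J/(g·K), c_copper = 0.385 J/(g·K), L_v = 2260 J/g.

Heat gained plus heat lost sum to zero:
latent heat released on condensation: 40.8·2260 = 92208
  condensed water 100 °C→T: 170.54(T − 100)
  original water: 3068.1(T − 15.5)
  copper cup: 138·0.385·(T − 15.5) = 53.13(T − 15.5)
3291.8 T = 92208 + 17054 + 48379 = 157642
T ≈ 47.89 °C — below 100 °C, confirming all the steam condensed.

T_f ≈ 47.9 °C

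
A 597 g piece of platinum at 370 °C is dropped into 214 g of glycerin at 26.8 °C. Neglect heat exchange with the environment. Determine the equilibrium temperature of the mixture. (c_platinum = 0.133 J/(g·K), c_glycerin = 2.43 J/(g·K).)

Set heat shed by the hot body equal to heat absorbed by the cold body:
597*0.133*(370 − T) = 214*2.43*(T − 26.8)
79.4(370 − T) = 520.02(T − 26.8)
599.42 T = 43315  ⇒  T ≈ 72.26 °C

T_f ≈ 72.3 °C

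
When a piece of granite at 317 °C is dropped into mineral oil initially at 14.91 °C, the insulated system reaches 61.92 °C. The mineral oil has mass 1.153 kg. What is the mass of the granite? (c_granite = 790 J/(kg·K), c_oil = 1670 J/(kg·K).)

Let T be the final temperature. ΣQ_i = 0:
m×790×(61.92 − 317) + 1.153×1670×(61.92 − 14.91) = 0
-201513 m = -90518
m = -90518/-201513 ≈ 0.4492 kg

m ≈ 0.449 kg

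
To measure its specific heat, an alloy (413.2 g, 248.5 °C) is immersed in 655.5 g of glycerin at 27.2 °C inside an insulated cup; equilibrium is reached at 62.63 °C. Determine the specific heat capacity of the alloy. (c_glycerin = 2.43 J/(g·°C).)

Heat lost by the alloy = heat gained by the glycerin:
413.2·c·(248.5 − 62.63) = 655.5·2.43·(62.63 − 27.2)
76801 c = 56435  ⇒  c ≈ 0.7348 J/(g·°C)

c ≈ 0.735 J/(g·°C)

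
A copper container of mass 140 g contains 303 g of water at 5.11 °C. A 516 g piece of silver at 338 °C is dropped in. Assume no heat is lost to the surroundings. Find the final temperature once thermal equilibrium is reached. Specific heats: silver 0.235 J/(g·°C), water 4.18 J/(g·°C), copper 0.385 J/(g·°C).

T_f ≈ 33.1 °C

Energy conservation, ΣQ = 0:
516·0.235·(T − 338) + 303·4.18·(T − 5.11) + 140·0.385·(T − 5.11) = 0
121.26(T − 338) + 1266.5(T − 5.11) + 53.9(T − 5.11) = 0
1441.7 T = 47733
T = 47733/1441.7 ≈ 33.11 °C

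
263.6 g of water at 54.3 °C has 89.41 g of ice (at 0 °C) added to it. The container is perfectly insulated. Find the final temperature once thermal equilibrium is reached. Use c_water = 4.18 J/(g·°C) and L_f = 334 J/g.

T_f ≈ 20.3 °C

Taking heat into each body as positive, Σ m c ΔT = 0:
melt ice: 89.41·334 = 29863; warm the meltwater: 373.73 T; water cools: 263.6·4.18·(T − 54.3) = 1101.8(T − 54.3)
1475.6 T = 59830 − 29863 = 29967
T ≈ 20.31 °C (positive, so assuming full melt was valid).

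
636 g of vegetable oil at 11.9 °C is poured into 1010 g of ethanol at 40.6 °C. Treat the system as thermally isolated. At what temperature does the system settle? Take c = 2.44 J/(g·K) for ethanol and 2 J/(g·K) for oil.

Set heat shed by the hot body equal to heat absorbed by the cold body:
1010·2.44·(40.6 − T) = 636·2·(T − 11.9)
2464.4(40.6 − T) = 1272(T − 11.9)
3736.4 T = 115191  ⇒  T ≈ 30.83 °C

T_f ≈ 30.8 °C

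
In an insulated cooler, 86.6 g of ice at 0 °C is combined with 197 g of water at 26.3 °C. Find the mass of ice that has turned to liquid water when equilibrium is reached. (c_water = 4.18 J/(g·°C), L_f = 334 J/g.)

m_melted ≈ 64.8 g

Cooling the water to 0 °C releases 197×4.18×26.3 = 21657 J.
Fully melting the ice requires m_ice L_f = 86.6×334 = 28924 J.
That's not enough to melt it all — equilibrium is at 0 °C with ice remaining.
m_melt = 21657 / L_f = 64.84 g.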